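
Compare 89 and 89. They are equal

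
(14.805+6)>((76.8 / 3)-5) True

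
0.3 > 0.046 True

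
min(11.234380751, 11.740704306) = 11.234380751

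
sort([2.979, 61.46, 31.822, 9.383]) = [2.979, 9.383, 31.822, 61.46]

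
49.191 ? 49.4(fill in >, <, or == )<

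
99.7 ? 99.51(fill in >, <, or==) >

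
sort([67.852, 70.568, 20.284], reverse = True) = [70.568, 67.852, 20.284]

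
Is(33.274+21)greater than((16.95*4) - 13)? No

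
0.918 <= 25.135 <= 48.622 True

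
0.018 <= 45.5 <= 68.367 True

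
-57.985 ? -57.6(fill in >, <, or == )<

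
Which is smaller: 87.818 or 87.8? 87.8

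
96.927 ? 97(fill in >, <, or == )<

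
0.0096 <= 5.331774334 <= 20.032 True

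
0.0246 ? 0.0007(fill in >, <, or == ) >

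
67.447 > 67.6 False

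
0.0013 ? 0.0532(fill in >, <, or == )<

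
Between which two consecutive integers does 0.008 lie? 0 and 1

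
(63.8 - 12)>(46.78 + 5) True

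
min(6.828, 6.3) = 6.3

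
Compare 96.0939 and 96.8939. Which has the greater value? 96.8939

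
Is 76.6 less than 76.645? Yes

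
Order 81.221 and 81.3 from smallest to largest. 81.221, 81.3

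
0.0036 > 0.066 False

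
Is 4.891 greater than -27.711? Yes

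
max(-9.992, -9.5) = -9.5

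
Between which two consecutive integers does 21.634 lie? 21 and 22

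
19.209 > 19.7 False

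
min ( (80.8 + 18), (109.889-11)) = 98.8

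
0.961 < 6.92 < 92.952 True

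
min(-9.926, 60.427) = -9.926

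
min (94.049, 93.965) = 93.965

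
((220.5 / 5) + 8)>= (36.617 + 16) False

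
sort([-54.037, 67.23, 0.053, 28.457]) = [-54.037, 0.053, 28.457, 67.23]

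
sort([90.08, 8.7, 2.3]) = [2.3, 8.7, 90.08]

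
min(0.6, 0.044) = 0.044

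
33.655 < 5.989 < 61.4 False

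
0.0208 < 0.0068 False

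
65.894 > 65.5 True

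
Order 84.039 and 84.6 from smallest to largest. 84.039, 84.6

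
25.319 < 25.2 False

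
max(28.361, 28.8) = 28.8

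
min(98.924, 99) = 98.924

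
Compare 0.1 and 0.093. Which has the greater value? 0.1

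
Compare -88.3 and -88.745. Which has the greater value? -88.3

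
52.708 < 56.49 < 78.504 True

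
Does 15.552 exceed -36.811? Yes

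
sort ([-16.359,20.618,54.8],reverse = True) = [54.8,20.618,-16.359]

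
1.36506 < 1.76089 True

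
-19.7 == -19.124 False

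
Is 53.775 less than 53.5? No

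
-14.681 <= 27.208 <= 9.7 False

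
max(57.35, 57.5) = 57.5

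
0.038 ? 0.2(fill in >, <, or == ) <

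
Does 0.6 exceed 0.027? Yes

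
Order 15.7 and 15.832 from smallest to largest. 15.7, 15.832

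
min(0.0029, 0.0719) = 0.0029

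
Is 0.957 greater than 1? No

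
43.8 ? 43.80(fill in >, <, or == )==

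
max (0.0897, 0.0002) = 0.0897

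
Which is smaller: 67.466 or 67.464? 67.464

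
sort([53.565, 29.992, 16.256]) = [16.256, 29.992, 53.565]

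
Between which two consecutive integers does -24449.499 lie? -24450 and -24449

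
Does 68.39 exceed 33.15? Yes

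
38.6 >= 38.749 False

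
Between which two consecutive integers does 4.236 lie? 4 and 5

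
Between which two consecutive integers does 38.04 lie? 38 and 39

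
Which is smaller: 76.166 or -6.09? -6.09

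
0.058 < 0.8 True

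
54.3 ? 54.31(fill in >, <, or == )<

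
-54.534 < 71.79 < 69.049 False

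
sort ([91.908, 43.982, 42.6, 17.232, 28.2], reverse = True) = [91.908, 43.982, 42.6, 28.2, 17.232]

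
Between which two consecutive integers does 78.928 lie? 78 and 79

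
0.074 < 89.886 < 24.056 False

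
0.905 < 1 True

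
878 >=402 True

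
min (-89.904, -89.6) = -89.904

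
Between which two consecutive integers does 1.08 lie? 1 and 2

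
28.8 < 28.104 False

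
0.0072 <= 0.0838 True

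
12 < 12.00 False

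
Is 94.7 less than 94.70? No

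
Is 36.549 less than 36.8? Yes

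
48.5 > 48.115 True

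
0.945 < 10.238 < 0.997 False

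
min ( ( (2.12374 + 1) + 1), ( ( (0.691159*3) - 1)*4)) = 4.12374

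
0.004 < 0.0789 True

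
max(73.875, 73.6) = 73.875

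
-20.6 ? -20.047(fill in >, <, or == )<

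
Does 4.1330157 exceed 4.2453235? No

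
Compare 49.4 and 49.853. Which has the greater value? 49.853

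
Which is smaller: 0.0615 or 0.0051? 0.0051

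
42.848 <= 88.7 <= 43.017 False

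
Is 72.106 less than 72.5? Yes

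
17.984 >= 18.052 False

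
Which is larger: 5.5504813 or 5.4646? 5.5504813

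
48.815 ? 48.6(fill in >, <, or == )>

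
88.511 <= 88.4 False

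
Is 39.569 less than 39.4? No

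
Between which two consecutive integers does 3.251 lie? 3 and 4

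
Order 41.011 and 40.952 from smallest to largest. 40.952, 41.011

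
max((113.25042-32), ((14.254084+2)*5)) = 81.27042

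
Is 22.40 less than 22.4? No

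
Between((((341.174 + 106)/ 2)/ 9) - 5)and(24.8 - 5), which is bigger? ((((341.174 + 106)/ 2)/ 9) - 5)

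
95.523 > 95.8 False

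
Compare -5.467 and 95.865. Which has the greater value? 95.865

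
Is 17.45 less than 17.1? No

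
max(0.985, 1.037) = 1.037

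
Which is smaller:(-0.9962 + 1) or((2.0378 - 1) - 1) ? (-0.9962 + 1)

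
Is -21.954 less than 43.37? Yes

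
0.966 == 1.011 False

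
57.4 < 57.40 False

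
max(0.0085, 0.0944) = 0.0944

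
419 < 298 False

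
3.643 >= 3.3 True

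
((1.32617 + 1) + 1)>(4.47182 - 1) False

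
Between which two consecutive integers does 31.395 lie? 31 and 32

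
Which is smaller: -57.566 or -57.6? -57.6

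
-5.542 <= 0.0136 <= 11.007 True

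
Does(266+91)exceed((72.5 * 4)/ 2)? Yes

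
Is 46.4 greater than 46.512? No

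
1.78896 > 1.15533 True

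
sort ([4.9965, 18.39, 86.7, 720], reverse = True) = [720, 86.7, 18.39, 4.9965]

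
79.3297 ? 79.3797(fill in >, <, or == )<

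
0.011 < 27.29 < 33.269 True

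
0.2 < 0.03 False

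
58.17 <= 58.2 True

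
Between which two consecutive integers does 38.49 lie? 38 and 39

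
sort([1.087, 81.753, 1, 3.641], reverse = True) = [81.753, 3.641, 1.087, 1]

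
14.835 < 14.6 False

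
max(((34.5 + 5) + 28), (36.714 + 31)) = 67.714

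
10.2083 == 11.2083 False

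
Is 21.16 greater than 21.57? No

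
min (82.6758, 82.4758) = 82.4758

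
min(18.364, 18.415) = 18.364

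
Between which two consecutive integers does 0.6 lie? 0 and 1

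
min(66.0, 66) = 66.0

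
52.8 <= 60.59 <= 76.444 True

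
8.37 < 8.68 True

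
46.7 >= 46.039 True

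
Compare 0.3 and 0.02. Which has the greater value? 0.3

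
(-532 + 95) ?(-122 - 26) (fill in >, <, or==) <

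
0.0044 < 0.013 True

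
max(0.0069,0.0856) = 0.0856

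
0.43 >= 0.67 False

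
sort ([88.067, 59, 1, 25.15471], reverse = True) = [88.067, 59, 25.15471, 1]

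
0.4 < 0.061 False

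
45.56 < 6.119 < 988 False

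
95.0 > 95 False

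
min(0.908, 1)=0.908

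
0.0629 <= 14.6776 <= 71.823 True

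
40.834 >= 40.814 True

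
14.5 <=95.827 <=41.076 False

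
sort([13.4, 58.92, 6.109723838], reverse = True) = [58.92, 13.4, 6.109723838]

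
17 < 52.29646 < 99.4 True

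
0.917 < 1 True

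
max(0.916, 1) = 1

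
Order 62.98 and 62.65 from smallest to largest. 62.65, 62.98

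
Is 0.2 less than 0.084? No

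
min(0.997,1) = 0.997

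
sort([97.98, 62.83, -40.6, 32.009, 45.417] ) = [-40.6, 32.009, 45.417, 62.83, 97.98]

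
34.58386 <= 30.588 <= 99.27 False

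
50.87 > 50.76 True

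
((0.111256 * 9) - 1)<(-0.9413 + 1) True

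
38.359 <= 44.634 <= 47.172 True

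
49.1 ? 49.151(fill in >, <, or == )<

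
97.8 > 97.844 False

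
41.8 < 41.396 False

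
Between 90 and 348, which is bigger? 348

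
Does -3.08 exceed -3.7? Yes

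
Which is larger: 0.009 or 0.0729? 0.0729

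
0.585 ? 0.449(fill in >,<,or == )>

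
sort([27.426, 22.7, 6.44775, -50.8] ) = [-50.8, 6.44775, 22.7, 27.426]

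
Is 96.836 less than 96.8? No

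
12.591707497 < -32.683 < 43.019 False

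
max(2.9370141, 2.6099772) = 2.9370141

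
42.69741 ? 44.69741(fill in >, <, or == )<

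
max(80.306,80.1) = 80.306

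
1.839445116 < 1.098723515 False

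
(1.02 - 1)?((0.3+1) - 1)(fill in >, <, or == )<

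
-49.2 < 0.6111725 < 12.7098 True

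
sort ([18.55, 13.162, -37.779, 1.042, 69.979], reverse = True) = [69.979, 18.55, 13.162, 1.042, -37.779]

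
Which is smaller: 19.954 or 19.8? 19.8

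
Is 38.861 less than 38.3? No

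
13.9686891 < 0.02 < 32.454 False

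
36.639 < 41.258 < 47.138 True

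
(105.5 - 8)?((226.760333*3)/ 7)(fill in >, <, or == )>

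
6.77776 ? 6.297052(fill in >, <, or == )>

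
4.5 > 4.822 False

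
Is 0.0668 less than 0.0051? No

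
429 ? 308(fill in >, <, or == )>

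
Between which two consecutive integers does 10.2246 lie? 10 and 11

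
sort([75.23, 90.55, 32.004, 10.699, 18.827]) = [10.699, 18.827, 32.004, 75.23, 90.55]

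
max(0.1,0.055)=0.1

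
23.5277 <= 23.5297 True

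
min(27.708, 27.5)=27.5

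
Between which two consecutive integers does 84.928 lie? 84 and 85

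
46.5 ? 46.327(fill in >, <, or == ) >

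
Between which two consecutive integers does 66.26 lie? 66 and 67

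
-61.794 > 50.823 False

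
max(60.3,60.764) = 60.764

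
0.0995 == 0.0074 False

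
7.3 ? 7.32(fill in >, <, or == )<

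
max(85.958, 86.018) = 86.018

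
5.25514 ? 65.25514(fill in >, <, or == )<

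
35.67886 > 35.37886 True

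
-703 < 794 True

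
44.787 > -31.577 True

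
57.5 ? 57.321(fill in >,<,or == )>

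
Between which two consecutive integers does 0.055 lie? 0 and 1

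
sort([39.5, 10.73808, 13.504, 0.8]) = [0.8, 10.73808, 13.504, 39.5]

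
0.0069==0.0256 False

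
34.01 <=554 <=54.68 False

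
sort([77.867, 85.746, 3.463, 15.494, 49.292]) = [3.463, 15.494, 49.292, 77.867, 85.746]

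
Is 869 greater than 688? Yes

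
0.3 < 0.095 False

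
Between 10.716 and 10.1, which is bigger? 10.716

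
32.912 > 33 False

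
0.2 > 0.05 True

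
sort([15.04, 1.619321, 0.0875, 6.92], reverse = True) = [15.04, 6.92, 1.619321, 0.0875]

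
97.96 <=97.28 False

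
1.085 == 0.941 False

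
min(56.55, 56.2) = 56.2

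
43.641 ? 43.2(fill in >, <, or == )>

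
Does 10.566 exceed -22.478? Yes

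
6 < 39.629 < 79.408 True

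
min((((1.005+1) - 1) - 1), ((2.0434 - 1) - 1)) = 0.005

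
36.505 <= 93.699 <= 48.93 False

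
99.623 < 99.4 False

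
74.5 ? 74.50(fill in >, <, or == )==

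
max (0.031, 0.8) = 0.8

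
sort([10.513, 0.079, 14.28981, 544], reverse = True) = [544, 14.28981, 10.513, 0.079]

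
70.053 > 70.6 False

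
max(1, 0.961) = 1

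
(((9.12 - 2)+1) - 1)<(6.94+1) True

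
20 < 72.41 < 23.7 False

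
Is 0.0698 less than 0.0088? No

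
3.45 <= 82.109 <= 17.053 False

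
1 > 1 False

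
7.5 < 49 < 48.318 False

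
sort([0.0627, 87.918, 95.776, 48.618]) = [0.0627, 48.618, 87.918, 95.776]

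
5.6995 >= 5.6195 True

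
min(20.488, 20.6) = 20.488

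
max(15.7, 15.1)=15.7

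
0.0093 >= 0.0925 False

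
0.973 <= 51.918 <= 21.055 False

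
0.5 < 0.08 False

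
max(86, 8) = 86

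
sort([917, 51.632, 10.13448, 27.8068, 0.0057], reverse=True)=[917, 51.632, 27.8068, 10.13448, 0.0057]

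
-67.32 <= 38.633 True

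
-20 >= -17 False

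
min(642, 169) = 169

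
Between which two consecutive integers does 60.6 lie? 60 and 61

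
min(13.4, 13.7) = 13.4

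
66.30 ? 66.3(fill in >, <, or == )==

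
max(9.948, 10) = 10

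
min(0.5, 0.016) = 0.016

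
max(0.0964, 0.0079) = 0.0964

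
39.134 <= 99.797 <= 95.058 False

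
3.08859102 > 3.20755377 False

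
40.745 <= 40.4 False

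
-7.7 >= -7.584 False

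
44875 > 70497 False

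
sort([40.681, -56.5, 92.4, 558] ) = [-56.5, 40.681, 92.4, 558]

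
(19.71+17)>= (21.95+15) False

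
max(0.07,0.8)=0.8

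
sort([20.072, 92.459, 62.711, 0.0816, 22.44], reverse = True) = [92.459, 62.711, 22.44, 20.072, 0.0816]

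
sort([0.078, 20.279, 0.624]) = [0.078, 0.624, 20.279]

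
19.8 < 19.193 False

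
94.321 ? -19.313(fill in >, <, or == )>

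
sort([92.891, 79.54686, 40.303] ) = [40.303, 79.54686, 92.891]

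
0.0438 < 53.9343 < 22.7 False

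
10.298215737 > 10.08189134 True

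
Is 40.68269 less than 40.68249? No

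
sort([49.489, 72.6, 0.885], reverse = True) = [72.6, 49.489, 0.885]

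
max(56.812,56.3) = 56.812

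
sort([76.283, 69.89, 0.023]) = [0.023, 69.89, 76.283]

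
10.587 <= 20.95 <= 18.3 False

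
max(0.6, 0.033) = 0.6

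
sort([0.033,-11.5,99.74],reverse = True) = [99.74,0.033,-11.5]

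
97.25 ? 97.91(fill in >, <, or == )<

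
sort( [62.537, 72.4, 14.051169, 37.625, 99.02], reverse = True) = [99.02, 72.4, 62.537, 37.625, 14.051169]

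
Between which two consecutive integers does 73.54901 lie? 73 and 74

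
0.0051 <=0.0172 True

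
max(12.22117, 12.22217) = 12.22217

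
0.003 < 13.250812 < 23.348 True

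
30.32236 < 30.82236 True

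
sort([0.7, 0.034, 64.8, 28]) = [0.034, 0.7, 28, 64.8]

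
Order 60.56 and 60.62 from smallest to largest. 60.56, 60.62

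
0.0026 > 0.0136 False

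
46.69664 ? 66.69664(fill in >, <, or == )<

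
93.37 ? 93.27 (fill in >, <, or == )>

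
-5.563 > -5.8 True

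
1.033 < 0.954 False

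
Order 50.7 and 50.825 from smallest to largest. 50.7, 50.825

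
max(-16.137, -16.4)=-16.137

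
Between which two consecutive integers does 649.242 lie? 649 and 650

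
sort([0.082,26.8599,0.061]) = [0.061,0.082,26.8599]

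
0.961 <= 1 True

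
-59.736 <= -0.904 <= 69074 True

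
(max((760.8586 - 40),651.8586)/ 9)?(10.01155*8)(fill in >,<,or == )>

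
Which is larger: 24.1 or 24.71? 24.71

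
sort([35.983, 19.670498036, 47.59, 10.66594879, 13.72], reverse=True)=[47.59, 35.983, 19.670498036, 13.72, 10.66594879]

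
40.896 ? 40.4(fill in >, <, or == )>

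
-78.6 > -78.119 False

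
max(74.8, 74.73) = 74.8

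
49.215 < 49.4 True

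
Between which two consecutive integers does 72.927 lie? 72 and 73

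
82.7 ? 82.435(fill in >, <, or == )>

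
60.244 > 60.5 False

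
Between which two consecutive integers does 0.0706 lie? 0 and 1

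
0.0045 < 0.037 True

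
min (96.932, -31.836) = -31.836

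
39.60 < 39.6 False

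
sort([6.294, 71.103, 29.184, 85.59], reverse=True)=[85.59, 71.103, 29.184, 6.294]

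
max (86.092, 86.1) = 86.1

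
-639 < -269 True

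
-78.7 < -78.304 True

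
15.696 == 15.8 False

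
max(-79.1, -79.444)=-79.1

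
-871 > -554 False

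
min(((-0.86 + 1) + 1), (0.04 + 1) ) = 1.04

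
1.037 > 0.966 True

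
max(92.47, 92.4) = 92.47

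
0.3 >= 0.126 True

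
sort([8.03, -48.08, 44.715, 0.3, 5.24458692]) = [-48.08, 0.3, 5.24458692, 8.03, 44.715]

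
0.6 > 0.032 True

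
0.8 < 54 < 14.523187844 False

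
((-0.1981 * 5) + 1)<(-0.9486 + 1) True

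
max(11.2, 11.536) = 11.536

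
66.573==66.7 False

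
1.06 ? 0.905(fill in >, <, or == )>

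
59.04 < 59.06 True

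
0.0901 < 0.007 False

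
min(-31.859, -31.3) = -31.859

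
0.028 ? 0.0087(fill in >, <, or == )>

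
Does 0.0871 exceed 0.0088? Yes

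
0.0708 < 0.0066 False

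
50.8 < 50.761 False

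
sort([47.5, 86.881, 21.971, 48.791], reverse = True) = [86.881, 48.791, 47.5, 21.971]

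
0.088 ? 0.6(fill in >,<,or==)<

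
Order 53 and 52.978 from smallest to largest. 52.978, 53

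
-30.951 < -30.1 True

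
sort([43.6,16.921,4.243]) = [4.243,16.921,43.6]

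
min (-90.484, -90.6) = -90.6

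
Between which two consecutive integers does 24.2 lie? 24 and 25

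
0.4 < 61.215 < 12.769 False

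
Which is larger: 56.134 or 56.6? 56.6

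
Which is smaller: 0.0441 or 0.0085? 0.0085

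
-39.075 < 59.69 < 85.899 True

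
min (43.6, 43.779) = 43.6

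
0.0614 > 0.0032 True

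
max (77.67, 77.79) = 77.79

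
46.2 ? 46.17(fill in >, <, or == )>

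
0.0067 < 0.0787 True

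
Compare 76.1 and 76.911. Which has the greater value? 76.911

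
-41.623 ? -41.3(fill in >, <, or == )<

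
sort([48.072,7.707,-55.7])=[-55.7,7.707,48.072]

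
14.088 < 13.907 False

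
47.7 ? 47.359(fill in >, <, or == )>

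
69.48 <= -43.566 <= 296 False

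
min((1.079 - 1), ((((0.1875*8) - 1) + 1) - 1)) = 0.079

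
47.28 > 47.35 False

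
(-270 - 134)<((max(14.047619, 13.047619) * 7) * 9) True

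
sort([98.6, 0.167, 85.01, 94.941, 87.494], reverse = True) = [98.6, 94.941, 87.494, 85.01, 0.167]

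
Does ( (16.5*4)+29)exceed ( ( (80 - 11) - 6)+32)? No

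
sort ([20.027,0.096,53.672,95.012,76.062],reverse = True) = [95.012,76.062,53.672,20.027,0.096]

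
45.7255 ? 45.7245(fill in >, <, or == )>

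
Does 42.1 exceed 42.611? No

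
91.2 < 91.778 True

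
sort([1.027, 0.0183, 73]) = [0.0183, 1.027, 73]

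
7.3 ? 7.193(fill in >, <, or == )>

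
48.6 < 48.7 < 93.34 True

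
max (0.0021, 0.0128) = 0.0128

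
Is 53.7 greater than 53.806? No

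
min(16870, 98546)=16870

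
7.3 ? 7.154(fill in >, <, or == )>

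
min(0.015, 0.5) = 0.015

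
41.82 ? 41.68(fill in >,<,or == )>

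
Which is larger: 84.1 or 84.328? 84.328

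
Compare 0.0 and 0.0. They are equal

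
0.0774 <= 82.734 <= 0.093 False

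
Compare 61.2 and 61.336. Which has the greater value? 61.336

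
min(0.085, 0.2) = 0.085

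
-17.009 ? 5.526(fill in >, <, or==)<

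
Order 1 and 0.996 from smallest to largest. 0.996, 1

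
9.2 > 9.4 False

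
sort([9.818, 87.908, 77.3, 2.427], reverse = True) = [87.908, 77.3, 9.818, 2.427]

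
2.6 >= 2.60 True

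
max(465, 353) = 465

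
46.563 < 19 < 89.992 False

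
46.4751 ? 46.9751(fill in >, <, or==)<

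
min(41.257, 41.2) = 41.2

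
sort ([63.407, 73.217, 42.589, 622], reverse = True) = [622, 73.217, 63.407, 42.589]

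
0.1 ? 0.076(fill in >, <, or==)>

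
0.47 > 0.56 False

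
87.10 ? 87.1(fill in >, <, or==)==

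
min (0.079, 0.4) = 0.079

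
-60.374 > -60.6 True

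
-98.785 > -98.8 True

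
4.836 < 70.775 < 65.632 False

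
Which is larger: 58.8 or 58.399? 58.8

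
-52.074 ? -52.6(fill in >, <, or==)>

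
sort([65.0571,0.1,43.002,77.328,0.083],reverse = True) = [77.328,65.0571,43.002,0.1,0.083]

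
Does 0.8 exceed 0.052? Yes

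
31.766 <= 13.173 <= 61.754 False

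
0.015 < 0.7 True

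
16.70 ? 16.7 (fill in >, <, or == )==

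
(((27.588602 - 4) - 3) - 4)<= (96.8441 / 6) False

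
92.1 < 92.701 True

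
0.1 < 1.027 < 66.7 True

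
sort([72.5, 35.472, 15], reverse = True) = [72.5, 35.472, 15]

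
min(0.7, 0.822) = 0.7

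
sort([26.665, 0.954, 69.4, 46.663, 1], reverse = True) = [69.4, 46.663, 26.665, 1, 0.954]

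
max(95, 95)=95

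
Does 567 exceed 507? Yes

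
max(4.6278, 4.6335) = 4.6335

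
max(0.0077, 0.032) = 0.032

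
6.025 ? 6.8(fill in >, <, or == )<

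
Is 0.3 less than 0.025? No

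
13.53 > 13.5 True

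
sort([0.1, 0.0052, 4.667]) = [0.0052, 0.1, 4.667]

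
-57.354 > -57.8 True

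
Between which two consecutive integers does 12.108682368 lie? 12 and 13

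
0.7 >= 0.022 True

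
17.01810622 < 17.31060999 True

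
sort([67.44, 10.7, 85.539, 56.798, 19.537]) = [10.7, 19.537, 56.798, 67.44, 85.539]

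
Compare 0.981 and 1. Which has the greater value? 1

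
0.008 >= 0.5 False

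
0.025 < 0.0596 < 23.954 True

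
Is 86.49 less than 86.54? Yes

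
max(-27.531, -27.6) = -27.531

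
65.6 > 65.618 False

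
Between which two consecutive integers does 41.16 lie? 41 and 42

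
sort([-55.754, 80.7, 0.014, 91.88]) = [-55.754, 0.014, 80.7, 91.88]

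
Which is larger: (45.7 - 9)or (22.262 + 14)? (45.7 - 9)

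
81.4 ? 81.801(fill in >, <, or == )<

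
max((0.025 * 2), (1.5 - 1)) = 0.5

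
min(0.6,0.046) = 0.046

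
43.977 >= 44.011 False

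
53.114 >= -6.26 True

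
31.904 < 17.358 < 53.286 False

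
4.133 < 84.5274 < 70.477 False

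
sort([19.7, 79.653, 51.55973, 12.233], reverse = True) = [79.653, 51.55973, 19.7, 12.233]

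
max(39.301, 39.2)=39.301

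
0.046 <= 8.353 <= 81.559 True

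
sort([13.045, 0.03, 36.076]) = [0.03, 13.045, 36.076]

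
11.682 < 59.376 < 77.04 True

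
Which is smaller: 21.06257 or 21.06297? 21.06257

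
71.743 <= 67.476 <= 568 False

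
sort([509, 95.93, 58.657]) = [58.657, 95.93, 509]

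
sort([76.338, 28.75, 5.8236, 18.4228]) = [5.8236, 18.4228, 28.75, 76.338]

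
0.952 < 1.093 True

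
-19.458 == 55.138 False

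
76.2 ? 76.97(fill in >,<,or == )<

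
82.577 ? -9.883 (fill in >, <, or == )>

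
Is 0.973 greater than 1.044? No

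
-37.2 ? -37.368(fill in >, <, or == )>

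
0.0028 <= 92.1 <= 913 True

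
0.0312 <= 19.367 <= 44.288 True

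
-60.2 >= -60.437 True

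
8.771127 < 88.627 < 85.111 False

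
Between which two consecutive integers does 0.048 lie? 0 and 1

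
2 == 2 True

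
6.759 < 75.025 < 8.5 False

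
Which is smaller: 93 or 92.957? 92.957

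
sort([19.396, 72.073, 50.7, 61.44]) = [19.396, 50.7, 61.44, 72.073]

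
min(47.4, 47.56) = 47.4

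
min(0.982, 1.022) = 0.982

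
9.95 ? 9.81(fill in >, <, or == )>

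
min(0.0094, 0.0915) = 0.0094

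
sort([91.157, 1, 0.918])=[0.918, 1, 91.157]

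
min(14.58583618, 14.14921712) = 14.14921712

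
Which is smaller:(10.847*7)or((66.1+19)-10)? ((66.1+19)-10)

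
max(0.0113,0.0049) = 0.0113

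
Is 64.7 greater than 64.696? Yes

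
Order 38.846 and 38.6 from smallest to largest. 38.6, 38.846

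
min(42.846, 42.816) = 42.816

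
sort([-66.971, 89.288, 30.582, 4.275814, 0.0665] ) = [-66.971, 0.0665, 4.275814, 30.582, 89.288]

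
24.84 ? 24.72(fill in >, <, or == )>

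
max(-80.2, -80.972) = -80.2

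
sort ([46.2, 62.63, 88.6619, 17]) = [17, 46.2, 62.63, 88.6619]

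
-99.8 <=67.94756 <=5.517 False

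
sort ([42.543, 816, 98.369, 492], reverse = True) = [816, 492, 98.369, 42.543]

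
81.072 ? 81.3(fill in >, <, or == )<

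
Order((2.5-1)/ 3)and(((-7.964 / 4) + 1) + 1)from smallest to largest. (((-7.964 / 4) + 1) + 1), ((2.5-1)/ 3)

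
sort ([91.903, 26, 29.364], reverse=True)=[91.903, 29.364, 26]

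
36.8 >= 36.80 True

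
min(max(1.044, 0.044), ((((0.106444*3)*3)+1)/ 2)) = 0.978998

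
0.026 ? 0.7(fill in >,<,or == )<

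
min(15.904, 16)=15.904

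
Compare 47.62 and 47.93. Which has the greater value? 47.93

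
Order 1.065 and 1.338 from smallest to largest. 1.065,1.338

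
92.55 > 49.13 True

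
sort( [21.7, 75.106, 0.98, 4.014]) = [0.98, 4.014, 21.7, 75.106]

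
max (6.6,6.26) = 6.6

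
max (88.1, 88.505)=88.505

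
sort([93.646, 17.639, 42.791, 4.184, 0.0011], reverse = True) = [93.646, 42.791, 17.639, 4.184, 0.0011]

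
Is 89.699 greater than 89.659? Yes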